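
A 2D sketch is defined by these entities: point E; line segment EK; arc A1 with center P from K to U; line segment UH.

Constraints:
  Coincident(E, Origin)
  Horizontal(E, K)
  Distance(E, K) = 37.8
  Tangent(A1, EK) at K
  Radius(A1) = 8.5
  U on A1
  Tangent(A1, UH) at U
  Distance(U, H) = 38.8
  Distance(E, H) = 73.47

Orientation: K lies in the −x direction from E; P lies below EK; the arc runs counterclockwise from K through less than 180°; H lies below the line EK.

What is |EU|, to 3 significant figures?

45.9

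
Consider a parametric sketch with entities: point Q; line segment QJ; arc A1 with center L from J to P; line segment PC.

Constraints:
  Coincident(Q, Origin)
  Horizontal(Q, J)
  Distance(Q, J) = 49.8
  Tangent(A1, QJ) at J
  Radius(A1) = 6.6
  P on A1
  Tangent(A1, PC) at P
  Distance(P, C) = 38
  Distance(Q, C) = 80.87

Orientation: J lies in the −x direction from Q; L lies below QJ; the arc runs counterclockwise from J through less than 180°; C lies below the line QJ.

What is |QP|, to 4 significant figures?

56.00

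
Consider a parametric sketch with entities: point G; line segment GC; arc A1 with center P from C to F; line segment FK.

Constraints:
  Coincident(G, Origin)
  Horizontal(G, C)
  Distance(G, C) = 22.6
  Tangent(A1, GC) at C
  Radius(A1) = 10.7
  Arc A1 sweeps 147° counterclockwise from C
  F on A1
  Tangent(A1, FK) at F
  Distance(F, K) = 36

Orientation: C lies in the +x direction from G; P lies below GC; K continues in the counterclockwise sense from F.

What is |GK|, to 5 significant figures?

61.226

G is at the origin; GC is horizontal with |GC| = 22.6 and C on the +x side, so C = (22.600, 0.0000). The tangent condition forces PC to be normal to GC, so P = C + (0, -10.7) = (22.600, -10.700). On A1, C sits at bearing 90° from P; a 147° counterclockwise sweep puts F at bearing 237°, so F = P + 10.7·(cos 237°, sin 237°) = (16.772, -19.674). Since A1 is tangent to FK there, PF ⟂ FK, so FK runs along (−sin 237°, cos 237°); with |FK| = 36.0, K = (46.965, -39.281). Then |GK| = |K − G| = 61.226.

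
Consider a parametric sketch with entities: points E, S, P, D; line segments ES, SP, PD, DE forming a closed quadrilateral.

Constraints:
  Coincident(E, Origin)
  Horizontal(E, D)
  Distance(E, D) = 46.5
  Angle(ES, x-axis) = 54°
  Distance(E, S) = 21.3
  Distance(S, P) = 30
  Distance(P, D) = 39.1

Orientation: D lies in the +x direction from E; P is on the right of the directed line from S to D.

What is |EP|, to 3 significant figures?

15.8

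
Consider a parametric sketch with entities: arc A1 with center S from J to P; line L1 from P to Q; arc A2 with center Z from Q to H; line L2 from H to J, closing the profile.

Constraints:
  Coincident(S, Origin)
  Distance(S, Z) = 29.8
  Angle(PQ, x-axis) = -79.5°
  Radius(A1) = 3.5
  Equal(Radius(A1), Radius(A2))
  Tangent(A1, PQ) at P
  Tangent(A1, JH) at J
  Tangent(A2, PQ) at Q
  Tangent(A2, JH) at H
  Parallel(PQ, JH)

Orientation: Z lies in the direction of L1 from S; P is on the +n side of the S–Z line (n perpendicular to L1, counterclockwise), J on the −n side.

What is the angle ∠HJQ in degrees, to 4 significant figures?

13.22°

The slot axis is L1's direction at -79.5°, so u = (cos -79.5°, sin -79.5°) = (0.1822, -0.9833) and n = (−sin -79.5°, cos -79.5°) = (0.9833, 0.1822). S is at the origin and Z lies 29.8 along u from S, so Z = 29.8·u = (5.431, -29.30). Tangency of A1 to both parallel lines with radius 3.5 puts P and J at S ± 3.5·n: P = (3.441, 0.6378), J = (-3.441, -0.6378). Equal radii place Q and H the same way about Z: Q = Z + 3.5·n = (8.872, -28.66), H = Z − 3.5·n = (1.989, -29.94). Then cos ∠HJQ = JH·JQ / (|JH||JQ|), giving 13.22°.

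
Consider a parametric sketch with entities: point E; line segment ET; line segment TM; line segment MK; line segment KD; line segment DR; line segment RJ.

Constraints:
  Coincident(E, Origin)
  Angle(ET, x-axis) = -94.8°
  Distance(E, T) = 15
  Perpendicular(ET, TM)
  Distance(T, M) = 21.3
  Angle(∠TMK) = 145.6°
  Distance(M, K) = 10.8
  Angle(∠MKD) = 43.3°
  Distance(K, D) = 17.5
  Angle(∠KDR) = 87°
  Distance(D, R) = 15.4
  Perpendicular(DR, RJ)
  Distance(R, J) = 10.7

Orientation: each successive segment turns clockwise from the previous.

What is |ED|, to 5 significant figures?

14.328

E is at the origin; ET runs at -94.8° with length 15.0, so T = (-1.2552, -14.947). ET is perpendicular to TM, so TM runs at 175.20°; with |TM| = 21.3, M = (-22.480, -13.165). ∠TMK = 145.6° gives MK at 140.80° from the x-axis; with |MK| = 10.8, K = (-30.850, -6.3391). ∠MKD = 43.3° gives KD at 4.1000° from the x-axis; with |KD| = 17.5, D = (-13.395, -5.0879). Then |ED| = |D − E| = 14.328.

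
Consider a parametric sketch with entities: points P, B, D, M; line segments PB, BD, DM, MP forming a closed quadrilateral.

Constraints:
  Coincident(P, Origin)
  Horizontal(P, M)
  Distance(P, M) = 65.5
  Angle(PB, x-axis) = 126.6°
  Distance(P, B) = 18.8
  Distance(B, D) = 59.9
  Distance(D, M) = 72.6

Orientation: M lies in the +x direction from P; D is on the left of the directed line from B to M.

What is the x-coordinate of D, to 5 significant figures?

26.775

P is at the origin; P and M share the same y with |PM| = 65.5 and M in +x, so M = (65.5, 0). PB runs at 126.6° with |PB| = 18.8, so B = (-11.209, 15.093). D is determined by |BD| = 59.9 and |DM| = 72.6 together: it lies at the intersection of circle(B, 59.9) and circle(M, 72.6). With |BM| = 78.180, the foot of the radical line on BM is 28.328 from B and the perpendicular offset is √(59.9² − 28.328²) = 52.778. Taking the left-of-BM solution: D = (26.775, 61.410).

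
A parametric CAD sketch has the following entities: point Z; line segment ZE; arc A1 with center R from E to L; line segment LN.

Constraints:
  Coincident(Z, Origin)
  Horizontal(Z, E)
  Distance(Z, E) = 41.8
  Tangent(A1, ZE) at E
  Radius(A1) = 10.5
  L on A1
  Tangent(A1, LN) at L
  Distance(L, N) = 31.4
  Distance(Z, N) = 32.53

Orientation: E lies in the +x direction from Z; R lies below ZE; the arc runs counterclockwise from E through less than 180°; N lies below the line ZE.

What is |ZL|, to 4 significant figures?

33.70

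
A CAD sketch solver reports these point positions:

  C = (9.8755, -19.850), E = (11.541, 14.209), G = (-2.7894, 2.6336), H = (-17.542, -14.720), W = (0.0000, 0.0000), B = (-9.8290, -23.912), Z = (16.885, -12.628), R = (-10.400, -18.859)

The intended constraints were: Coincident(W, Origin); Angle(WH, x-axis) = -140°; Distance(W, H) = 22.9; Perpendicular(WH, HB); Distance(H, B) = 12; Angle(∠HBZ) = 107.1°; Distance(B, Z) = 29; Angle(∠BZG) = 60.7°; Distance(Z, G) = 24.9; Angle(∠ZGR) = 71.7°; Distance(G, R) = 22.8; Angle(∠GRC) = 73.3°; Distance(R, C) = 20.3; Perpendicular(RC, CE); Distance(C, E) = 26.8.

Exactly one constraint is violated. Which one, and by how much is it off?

Distance(C, E) = 26.8 — off by 7.30.

W = (0.00, 0.00) ✓; WH at -140.0° ✓; |WH| = 22.90 ✓; ∠(WH, HB) = 90.00° ✓; |HB| = 12.00 ✓; ∠HBZ = 107.1° ✓; |BZ| = 29.00 ✓; ∠BZG = 60.70° ✓; |ZG| = 24.90 ✓; ∠ZGR = 71.70° ✓; |GR| = 22.80 ✓; ∠GRC = 73.30° ✓; |RC| = 20.30 ✓; ∠(RC, CE) = 90.00° ✓; |CE| = 34.10 ✗.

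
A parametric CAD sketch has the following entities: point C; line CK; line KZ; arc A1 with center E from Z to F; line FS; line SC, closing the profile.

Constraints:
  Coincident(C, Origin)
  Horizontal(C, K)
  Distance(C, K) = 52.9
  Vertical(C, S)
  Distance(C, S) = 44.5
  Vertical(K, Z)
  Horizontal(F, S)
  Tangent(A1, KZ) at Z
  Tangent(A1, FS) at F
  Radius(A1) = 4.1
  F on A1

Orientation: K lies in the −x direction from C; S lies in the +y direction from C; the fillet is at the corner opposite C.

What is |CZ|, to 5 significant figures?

66.563

C is at the origin; C and K share the same y with |CK| = 52.9 and K on the −x side, so K = (-52.900, 0.0000). CS is vertical with |CS| = 44.5 and S on the +y side, so S = (0.0000, 44.500). The virtual corner opposite C is at (-52.900, 44.500). Tangency of A1 to KZ means the radius EZ is perpendicular to KZ and the tangent condition forces EF to be normal to FS, with radius 4.1, so the center E sits 4.1 in from both sides at E = (-48.800, 40.400). That places the tangent points at Z = (-52.900, 40.400) on KZ and F = (-48.800, 44.500) on FS. Then |CZ| = |Z − C| = 66.563.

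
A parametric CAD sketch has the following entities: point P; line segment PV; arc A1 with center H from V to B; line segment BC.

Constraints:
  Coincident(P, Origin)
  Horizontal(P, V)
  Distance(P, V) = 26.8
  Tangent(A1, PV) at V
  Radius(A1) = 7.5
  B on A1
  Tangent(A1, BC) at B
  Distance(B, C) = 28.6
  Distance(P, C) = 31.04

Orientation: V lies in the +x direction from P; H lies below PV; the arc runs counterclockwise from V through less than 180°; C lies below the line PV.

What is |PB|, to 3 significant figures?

20.5

Checks: P = (0.00, 0.00) ✓; |HB| = 7.500 ✓; ∠(HB, BC) = 90.00° ✓; |BC| = 28.60 ✓; |PC| = 31.04 ✓.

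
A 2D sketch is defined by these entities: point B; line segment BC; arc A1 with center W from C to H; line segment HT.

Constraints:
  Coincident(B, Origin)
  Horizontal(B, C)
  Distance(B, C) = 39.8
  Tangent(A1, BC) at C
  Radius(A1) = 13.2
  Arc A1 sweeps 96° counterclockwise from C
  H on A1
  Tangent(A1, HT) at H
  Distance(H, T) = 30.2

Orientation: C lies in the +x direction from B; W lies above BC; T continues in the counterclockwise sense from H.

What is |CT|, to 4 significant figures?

45.71

B is at the origin; B and C share the same y with |BC| = 39.8 and C on the +x side, so C = (39.80, 0.000). Tangency of A1 to BC means the radius WC is perpendicular to BC, so W = C + (0, 13.2) = (39.80, 13.20). On A1, C sits at bearing -90° from W; a 96° counterclockwise sweep puts H at bearing 6°, so H = W + 13.2·(cos 6°, sin 6°) = (52.93, 14.58). A1 meets HT tangentially, so WH is at right angles to HT, so HT runs along (−sin 6°, cos 6°); with |HT| = 30.2, T = (49.77, 44.61). Then |CT| = |T − C| = 45.71.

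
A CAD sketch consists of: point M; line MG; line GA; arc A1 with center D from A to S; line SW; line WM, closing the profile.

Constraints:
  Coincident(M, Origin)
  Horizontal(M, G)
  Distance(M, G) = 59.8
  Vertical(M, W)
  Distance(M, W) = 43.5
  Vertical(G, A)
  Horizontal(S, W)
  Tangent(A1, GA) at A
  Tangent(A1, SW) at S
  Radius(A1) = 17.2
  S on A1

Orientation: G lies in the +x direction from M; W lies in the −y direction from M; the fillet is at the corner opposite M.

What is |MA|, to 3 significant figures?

65.3

M is at the origin; MG is horizontal with |MG| = 59.8 and G on the +x side, so G = (59.8, 0.00). M and W share the same x with |MW| = 43.5 and W on the −y side, so W = (0.00, -43.5). The virtual corner opposite M is at (59.8, -43.5). The tangent condition forces DA to be normal to GA and the tangent condition forces DS to be normal to SW, with radius 17.2, so the center D sits 17.2 in from both sides at D = (42.6, -26.3). That places the tangent points at A = (59.8, -26.3) on GA and S = (42.6, -43.5) on SW. Then |MA| = |A − M| = 65.3.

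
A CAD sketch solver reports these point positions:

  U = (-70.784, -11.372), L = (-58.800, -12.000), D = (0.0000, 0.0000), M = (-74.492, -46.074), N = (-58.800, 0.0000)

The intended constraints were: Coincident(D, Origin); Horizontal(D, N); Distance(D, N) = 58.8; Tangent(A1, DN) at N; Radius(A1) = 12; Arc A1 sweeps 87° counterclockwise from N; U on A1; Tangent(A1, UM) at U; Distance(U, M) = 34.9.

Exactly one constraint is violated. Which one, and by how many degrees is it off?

Tangent(A1, UM) at U — off by 3.10°.

D = (0.00, 0.00) ✓; D.y = 0.00, N.y = 0.00 ✓; |DN| = 58.80 ✓; ∠(LN, ND) = 90.00° ✓; |LN| = 12.00 ✓; bearing(L→U) − bearing(L→N) = 87.00° ✓; |LU| = 12.00 ✓; ∠(LU, UM) = 93.10° ✗; |UM| = 34.90 ✓.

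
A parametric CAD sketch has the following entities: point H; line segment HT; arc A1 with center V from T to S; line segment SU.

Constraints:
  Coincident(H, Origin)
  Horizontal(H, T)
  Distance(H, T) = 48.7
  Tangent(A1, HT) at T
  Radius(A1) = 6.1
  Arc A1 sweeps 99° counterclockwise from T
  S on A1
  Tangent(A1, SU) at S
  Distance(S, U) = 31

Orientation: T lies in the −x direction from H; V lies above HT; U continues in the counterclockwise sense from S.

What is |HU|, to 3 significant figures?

60.6

On A1, T sits at bearing -90° from V; a 99° counterclockwise sweep puts S at bearing 9°, so S = V + 6.1·(cos 9°, sin 9°) = (-42.7, 7.05). The tangent condition forces VS to be normal to SU, so SU runs along (−sin 9°, cos 9°); with |SU| = 31.0, U = (-47.5, 37.7). Then |HU| = |U − H| = 60.6.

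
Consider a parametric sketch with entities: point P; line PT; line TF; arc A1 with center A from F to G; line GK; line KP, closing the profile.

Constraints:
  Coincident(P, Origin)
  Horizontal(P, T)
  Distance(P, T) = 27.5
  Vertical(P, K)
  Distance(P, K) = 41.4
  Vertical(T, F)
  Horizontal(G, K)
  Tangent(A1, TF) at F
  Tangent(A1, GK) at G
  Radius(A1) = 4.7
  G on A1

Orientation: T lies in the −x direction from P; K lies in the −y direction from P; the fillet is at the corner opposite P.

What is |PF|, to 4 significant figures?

45.86

The virtual corner opposite P is at (-27.50, -41.40). A1 meets TF tangentially, so AF is at right angles to TF and the tangent condition forces AG to be normal to GK, with radius 4.7, so the center A sits 4.7 in from both sides at A = (-22.80, -36.70). That places the tangent points at F = (-27.50, -36.70) on TF and G = (-22.80, -41.40) on GK. Then |PF| = |F − P| = 45.86.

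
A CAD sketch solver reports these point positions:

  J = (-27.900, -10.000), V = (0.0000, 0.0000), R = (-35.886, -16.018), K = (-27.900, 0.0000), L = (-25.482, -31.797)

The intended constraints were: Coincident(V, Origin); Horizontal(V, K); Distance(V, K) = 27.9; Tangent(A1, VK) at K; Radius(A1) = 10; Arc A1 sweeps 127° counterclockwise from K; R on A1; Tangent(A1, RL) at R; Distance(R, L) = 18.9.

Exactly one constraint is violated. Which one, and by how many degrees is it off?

Tangent(A1, RL) at R — off by 3.60°.

V = (0.00, 0.00) ✓; V.y = 0.00, K.y = 0.00 ✓; |VK| = 27.90 ✓; ∠(JK, KV) = 90.00° ✓; |JK| = 10.00 ✓; bearing(J→R) − bearing(J→K) = 127.0° ✓; |JR| = 10.00 ✓; ∠(JR, RL) = 93.60° ✗; |RL| = 18.90 ✓.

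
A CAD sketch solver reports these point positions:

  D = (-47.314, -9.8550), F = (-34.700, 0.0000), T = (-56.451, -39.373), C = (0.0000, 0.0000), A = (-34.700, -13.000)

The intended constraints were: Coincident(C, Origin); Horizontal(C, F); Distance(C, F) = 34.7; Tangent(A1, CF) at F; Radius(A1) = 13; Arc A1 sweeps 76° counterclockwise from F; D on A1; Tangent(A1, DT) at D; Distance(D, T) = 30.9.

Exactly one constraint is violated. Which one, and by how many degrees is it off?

Tangent(A1, DT) at D — off by 3.20°.

C = (0.00, 0.00) ✓; C.y = 0.00, F.y = 0.00 ✓; |CF| = 34.70 ✓; ∠(AF, FC) = 90.00° ✓; |AF| = 13.00 ✓; bearing(A→D) − bearing(A→F) = 76.00° ✓; |AD| = 13.00 ✓; ∠(AD, DT) = 93.20° ✗; |DT| = 30.90 ✓.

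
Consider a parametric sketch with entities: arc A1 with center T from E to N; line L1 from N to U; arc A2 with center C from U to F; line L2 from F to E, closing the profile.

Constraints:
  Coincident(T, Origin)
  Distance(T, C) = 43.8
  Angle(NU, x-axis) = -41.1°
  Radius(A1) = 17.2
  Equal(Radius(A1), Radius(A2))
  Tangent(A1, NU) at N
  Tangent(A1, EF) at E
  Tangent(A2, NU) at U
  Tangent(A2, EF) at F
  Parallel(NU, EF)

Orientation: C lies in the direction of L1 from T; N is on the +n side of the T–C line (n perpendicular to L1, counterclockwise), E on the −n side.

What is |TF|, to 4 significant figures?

47.06

The slot axis is L1's direction at -41.1°, so u = (cos -41.1°, sin -41.1°) = (0.7536, -0.6574) and n = (−sin -41.1°, cos -41.1°) = (0.6574, 0.7536). T is at the origin and C lies 43.8 along u from T, so C = 43.8·u = (33.01, -28.79). Tangency of A1 to both parallel lines with radius 17.2 puts N and E at T ± 17.2·n: N = (11.31, 12.96), E = (-11.31, -12.96). Equal radii place U and F the same way about C: U = C + 17.2·n = (44.31, -15.83), F = C − 17.2·n = (21.70, -41.75). Then |TF| = |F − T| = 47.06.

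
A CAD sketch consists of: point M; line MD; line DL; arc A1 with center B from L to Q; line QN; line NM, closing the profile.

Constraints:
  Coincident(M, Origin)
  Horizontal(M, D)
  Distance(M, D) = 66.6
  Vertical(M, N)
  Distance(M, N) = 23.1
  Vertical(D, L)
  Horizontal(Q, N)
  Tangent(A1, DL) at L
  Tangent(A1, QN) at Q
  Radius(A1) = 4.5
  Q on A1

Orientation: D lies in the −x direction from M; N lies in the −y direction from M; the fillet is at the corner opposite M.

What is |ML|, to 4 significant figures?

69.15

The virtual corner opposite M is at (-66.60, -23.10). The tangent condition forces BL to be normal to DL and A1 meets QN tangentially, so BQ is at right angles to QN, with radius 4.5, so the center B sits 4.5 in from both sides at B = (-62.10, -18.60). That places the tangent points at L = (-66.60, -18.60) on DL and Q = (-62.10, -23.10) on QN. Then |ML| = |L − M| = 69.15.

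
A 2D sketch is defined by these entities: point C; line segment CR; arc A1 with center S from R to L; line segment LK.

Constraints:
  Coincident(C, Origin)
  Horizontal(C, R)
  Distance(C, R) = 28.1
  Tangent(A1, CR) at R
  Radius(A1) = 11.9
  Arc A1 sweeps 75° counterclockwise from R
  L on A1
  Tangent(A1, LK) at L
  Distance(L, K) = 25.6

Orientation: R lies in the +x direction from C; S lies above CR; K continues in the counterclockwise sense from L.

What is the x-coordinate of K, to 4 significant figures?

46.22

C is at the origin; CR is horizontal with |CR| = 28.1 and R on the +x side, so R = (28.10, 0.000). A1 meets CR tangentially, so SR is at right angles to CR, so S = R + (0, 11.9) = (28.10, 11.90). On A1, R sits at bearing -90° from S; a 75° counterclockwise sweep puts L at bearing -15°, so L = S + 11.9·(cos -15°, sin -15°) = (39.59, 8.820). The tangent condition forces SL to be normal to LK, so LK runs along (−sin -15°, cos -15°); with |LK| = 25.6, K = (46.22, 33.55). So K.x = 46.22.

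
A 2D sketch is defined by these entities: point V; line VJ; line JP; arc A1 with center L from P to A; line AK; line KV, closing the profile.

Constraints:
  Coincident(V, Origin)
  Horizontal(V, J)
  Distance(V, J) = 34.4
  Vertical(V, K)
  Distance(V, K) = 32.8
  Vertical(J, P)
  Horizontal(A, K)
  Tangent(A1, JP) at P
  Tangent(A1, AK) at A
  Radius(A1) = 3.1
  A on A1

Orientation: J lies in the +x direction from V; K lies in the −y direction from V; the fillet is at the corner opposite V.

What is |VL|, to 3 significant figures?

43.1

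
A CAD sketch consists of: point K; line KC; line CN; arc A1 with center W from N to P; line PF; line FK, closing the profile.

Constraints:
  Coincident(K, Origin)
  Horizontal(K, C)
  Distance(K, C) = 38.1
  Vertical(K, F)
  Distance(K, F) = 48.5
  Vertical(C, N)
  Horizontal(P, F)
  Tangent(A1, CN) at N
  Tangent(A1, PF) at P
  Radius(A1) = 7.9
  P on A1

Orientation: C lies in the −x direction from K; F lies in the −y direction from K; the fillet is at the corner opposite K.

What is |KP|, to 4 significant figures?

57.13

The virtual corner opposite K is at (-38.10, -48.50). A1 meets CN tangentially, so WN is at right angles to CN and since A1 is tangent to PF there, WP ⟂ PF, with radius 7.9, so the center W sits 7.9 in from both sides at W = (-30.20, -40.60). That places the tangent points at N = (-38.10, -40.60) on CN and P = (-30.20, -48.50) on PF. Then |KP| = |P − K| = 57.13.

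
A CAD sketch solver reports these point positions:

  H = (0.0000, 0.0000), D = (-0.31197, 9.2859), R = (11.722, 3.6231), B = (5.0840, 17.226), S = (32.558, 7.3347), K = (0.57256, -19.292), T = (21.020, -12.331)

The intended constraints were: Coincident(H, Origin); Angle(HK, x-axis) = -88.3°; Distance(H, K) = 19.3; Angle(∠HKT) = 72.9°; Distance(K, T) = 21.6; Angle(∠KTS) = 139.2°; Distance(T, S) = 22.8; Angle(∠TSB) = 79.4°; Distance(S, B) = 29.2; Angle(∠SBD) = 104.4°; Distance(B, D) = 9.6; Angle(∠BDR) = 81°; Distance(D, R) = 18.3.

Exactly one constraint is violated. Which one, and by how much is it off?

Distance(D, R) = 18.3 — off by 5.00.

H = (0.00, 0.00) ✓; HK at -88.30° ✓; |HK| = 19.30 ✓; ∠HKT = 72.90° ✓; |KT| = 21.60 ✓; ∠KTS = 139.2° ✓; |TS| = 22.80 ✓; ∠TSB = 79.40° ✓; |SB| = 29.20 ✓; ∠SBD = 104.4° ✓; |BD| = 9.600 ✓; ∠BDR = 81.00° ✓; |DR| = 13.30 ✗.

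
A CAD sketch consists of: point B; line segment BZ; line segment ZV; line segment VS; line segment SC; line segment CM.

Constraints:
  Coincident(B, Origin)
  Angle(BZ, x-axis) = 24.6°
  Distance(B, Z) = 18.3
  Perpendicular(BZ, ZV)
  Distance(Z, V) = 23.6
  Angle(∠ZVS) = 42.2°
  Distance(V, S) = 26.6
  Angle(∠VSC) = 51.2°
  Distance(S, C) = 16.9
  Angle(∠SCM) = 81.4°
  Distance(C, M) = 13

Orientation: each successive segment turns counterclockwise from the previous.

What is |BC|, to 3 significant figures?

17.5

∠ZVS = 42.2° gives VS at -108° from the x-axis; with |VS| = 26.6, S = (-1.23, 3.72). ∠VSC = 51.2° gives SC at 21.2° from the x-axis; with |SC| = 16.9, C = (14.5, 9.83). Then |BC| = |C − B| = 17.5.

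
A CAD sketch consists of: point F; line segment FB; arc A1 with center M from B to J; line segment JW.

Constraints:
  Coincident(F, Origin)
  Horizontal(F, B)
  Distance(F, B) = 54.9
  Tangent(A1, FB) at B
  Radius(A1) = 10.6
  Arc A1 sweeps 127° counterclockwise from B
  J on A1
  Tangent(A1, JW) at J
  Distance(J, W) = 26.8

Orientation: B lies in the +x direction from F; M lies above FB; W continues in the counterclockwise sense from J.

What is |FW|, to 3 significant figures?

60.9

On A1, B sits at bearing -90° from M; a 127° counterclockwise sweep puts J at bearing 37°, so J = M + 10.6·(cos 37°, sin 37°) = (63.4, 17.0). Tangency of A1 to JW means the radius MJ is perpendicular to JW, so JW runs along (−sin 37°, cos 37°); with |JW| = 26.8, W = (47.2, 38.4). Then |FW| = |W − F| = 60.9.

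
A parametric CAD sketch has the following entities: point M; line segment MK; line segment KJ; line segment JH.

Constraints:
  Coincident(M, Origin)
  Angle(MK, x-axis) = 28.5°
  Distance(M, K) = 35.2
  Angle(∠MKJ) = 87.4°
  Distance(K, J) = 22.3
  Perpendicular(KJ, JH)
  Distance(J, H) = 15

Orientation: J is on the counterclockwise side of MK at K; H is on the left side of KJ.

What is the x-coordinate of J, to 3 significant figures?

19.4

M is at the origin; MK runs at 28.5° with length 35.2, so K = 35.2·(cos 28.5°, sin 28.5°) = (30.9, 16.8). ∠MKJ = 87.4°, so KJ runs at 28.5° + (180° − 87.4°) = 121° from the x-axis; with |KJ| = 22.3, J = K + 22.3·(cos 121°, sin 121°) = (19.4, 35.9). So J.x = 19.4.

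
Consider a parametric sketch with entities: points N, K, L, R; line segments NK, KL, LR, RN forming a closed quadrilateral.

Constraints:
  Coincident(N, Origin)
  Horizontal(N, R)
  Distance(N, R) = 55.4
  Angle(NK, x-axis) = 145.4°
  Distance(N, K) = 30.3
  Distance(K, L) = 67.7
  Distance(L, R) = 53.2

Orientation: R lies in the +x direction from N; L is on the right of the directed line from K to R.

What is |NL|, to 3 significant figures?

39.9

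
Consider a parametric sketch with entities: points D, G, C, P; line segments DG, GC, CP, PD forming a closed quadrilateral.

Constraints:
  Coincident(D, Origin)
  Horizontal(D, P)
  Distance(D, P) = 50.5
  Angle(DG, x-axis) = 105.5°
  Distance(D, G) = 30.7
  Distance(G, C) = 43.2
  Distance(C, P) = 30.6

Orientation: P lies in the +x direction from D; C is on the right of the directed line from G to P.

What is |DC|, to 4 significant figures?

20.29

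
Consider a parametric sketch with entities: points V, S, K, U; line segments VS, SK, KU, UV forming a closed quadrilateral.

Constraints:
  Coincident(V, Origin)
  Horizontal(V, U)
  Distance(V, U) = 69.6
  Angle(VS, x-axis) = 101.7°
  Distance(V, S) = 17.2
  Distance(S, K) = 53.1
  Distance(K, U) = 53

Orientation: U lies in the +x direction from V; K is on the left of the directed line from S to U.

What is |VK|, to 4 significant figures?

61.23

Checks: |SK| = 53.10 ✓; |KU| = 53.00 ✓.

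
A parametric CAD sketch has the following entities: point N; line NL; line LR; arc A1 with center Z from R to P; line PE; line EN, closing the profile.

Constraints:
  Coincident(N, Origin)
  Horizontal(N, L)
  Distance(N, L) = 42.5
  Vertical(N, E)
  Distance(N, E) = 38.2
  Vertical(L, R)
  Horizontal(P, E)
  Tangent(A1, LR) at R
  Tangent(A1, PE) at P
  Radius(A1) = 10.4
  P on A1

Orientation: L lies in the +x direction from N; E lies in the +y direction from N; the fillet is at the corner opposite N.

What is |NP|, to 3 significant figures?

49.9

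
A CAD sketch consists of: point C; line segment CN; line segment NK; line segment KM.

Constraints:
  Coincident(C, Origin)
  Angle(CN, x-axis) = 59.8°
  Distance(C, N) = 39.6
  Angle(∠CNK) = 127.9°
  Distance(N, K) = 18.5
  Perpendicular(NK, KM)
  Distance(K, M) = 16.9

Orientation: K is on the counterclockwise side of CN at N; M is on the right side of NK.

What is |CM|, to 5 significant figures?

64.438

∠CNK = 127.9°, so NK runs at 59.8° + (180° − 127.9°) = 111.90° from the x-axis; with |NK| = 18.5, K = N + 18.5·(cos 111.90°, sin 111.90°) = (13.019, 51.390). NK is perpendicular to KM; with |KM| = 16.9 on the right of NK, M = K + 16.9·(0.92784, 0.37299) = (28.700, 57.694). Then |CM| = |M − C| = 64.438.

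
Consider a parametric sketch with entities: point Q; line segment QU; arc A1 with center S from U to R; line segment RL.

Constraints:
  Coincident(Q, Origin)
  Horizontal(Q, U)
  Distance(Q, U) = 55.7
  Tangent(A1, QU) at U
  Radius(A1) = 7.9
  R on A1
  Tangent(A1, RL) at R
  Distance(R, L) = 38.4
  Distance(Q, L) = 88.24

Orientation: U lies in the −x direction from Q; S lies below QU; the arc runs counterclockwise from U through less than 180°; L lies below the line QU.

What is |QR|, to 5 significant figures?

63.047

Q is at the origin; QU is horizontal with |QU| = 55.7 and U on the −x side, so U = (-55.700, 0.0000). Since A1 is tangent to QU there, SU ⟂ QU, so S = U + (0, -7.9) = (-55.700, -7.9000). Since SR ⟂ RL (tangency), |SL| = √(7.9² + 38.4²) = 39.204 regardless of where R sits on A1. So L lies on both circle(Q, 88.24) and circle(S, 39.204); the below-QU intersection is L = (-78.906, -39.498). R is the foot of the tangent from L: R = (-62.879, -4.6027).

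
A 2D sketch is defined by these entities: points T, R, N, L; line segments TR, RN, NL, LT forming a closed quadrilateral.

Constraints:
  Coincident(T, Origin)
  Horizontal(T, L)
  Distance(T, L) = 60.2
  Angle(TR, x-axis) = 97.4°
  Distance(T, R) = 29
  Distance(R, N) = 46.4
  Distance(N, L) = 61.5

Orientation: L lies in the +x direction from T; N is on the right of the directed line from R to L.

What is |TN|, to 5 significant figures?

17.419

Checks: |RN| = 46.40 ✓; |NL| = 61.50 ✓.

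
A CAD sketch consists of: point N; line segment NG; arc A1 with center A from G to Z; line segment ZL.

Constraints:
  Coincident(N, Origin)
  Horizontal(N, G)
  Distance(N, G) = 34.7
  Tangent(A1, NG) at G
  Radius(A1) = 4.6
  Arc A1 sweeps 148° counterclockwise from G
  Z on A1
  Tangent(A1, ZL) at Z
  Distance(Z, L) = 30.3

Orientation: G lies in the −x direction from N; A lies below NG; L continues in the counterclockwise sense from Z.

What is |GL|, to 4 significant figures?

33.82

N is at the origin; N and G share the same y with |NG| = 34.7 and G on the −x side, so G = (-34.70, 0.000). A1 meets NG tangentially, so AG is at right angles to NG, so A = G + (0, -4.6) = (-34.70, -4.600). On A1, G sits at bearing 90° from A; a 148° counterclockwise sweep puts Z at bearing 238°, so Z = A + 4.6·(cos 238°, sin 238°) = (-37.14, -8.501). A1 meets ZL tangentially, so AZ is at right angles to ZL, so ZL runs along (−sin 238°, cos 238°); with |ZL| = 30.3, L = (-11.44, -24.56). Then |GL| = |L − G| = 33.82.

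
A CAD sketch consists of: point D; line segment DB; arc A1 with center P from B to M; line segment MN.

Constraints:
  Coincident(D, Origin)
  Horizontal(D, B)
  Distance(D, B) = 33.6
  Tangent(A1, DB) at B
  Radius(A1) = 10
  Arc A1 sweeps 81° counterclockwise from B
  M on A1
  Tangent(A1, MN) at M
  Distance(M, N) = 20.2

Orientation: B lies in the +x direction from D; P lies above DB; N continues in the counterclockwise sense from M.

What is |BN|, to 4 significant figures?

31.24

D is at the origin; D and B share the same y with |DB| = 33.6 and B on the +x side, so B = (33.60, 0.000). The tangent condition forces PB to be normal to DB, so P = B + (0, 10) = (33.60, 10.00). On A1, B sits at bearing -90° from P; an 81° counterclockwise sweep puts M at bearing -9°, so M = P + 10.0·(cos -9°, sin -9°) = (43.48, 8.436). Since A1 is tangent to MN there, PM ⟂ MN, so MN runs along (−sin -9°, cos -9°); with |MN| = 20.2, N = (46.64, 28.39). Then |BN| = |N − B| = 31.24.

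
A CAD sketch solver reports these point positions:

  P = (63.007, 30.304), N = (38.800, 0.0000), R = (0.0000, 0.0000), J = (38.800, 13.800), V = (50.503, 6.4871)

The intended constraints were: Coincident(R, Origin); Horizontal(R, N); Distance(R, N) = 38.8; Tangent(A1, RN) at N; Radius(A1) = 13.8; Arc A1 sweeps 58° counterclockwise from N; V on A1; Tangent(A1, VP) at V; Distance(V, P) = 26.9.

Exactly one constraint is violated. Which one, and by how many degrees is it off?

Tangent(A1, VP) at V — off by 4.30°.

R = (0.00, 0.00) ✓; R.y = 0.00, N.y = 0.00 ✓; |RN| = 38.80 ✓; ∠(JN, NR) = 90.00° ✓; |JN| = 13.80 ✓; bearing(J→V) − bearing(J→N) = 58.00° ✓; |JV| = 13.80 ✓; ∠(JV, VP) = 85.70° ✗; |VP| = 26.90 ✓.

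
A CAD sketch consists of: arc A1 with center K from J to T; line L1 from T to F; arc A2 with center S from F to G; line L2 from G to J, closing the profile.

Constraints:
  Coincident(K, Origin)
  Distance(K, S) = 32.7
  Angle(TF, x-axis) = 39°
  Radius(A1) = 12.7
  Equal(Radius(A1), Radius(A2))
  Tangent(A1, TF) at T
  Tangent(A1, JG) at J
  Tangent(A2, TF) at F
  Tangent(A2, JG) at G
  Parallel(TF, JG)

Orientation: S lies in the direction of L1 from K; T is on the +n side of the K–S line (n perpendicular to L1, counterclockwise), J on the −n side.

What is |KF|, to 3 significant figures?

35.1

The slot axis is L1's direction at 39.0°, so u = (cos 39.0°, sin 39.0°) = (0.777, 0.629) and n = (−sin 39.0°, cos 39.0°) = (-0.629, 0.777). K is at the origin and S lies 32.7 along u from K, so S = 32.7·u = (25.4, 20.6). Tangency of A1 to both parallel lines with radius 12.7 puts T and J at K ± 12.7·n: T = (-7.99, 9.87), J = (7.99, -9.87). Equal radii place F and G the same way about S: F = S + 12.7·n = (17.4, 30.4), G = S − 12.7·n = (33.4, 10.7). Then |KF| = |F − K| = 35.1.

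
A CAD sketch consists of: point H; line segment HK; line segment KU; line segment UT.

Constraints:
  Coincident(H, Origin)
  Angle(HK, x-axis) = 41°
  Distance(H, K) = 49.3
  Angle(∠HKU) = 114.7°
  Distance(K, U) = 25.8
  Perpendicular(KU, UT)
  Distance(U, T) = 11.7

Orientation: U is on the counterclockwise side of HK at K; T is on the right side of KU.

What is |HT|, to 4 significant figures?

73.10

H is at the origin; HK runs at 41.0° with length 49.3, so K = 49.3·(cos 41.0°, sin 41.0°) = (37.21, 32.34). ∠HKU = 114.7°, so KU runs at 41.0° + (180° − 114.7°) = 106.3° from the x-axis; with |KU| = 25.8, U = K + 25.8·(cos 106.3°, sin 106.3°) = (29.97, 57.11). KU is perpendicular to UT; with |UT| = 11.7 on the right of KU, T = U + 11.7·(0.9598, 0.2807) = (41.20, 60.39). Then |HT| = |T − H| = 73.10.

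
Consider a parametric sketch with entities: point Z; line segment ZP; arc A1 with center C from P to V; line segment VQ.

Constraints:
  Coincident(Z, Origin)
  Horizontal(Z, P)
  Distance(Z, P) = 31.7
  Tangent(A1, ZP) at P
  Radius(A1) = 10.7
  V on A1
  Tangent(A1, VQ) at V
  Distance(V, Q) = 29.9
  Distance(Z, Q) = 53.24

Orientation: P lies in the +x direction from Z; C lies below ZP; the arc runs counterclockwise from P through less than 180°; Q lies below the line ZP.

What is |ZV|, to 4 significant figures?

26.04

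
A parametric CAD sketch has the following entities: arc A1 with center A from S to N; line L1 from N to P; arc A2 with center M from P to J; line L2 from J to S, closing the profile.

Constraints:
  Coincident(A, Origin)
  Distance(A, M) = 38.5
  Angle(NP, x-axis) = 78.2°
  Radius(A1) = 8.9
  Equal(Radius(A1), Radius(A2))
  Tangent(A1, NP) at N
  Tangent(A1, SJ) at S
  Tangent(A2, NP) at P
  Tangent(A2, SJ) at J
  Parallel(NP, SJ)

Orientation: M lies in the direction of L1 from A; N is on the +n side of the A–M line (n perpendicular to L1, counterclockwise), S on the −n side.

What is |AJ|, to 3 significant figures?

39.5

Tangency of A1 to both parallel lines with radius 8.9 puts N and S at A ± 8.9·n: N = (-8.71, 1.82), S = (8.71, -1.82). Equal radii place P and J the same way about M: P = M + 8.9·n = (-0.839, 39.5), J = M − 8.9·n = (16.6, 35.9). Then |AJ| = |J − A| = 39.5.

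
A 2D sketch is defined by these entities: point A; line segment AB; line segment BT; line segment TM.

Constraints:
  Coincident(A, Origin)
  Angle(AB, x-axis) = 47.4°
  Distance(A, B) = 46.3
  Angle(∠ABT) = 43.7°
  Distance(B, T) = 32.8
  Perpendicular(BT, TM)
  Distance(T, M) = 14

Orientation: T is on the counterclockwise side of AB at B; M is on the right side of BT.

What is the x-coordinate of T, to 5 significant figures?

-1.3923

A is at the origin; AB runs at 47.4° with length 46.3, so B = 46.3·(cos 47.4°, sin 47.4°) = (31.339, 34.081). ∠ABT = 43.7°, so BT runs at 47.4° + (180° − 43.7°) = 183.70° from the x-axis; with |BT| = 32.8, T = B + 32.8·(cos 183.70°, sin 183.70°) = (-1.3923, 31.965). So T.x = -1.3923.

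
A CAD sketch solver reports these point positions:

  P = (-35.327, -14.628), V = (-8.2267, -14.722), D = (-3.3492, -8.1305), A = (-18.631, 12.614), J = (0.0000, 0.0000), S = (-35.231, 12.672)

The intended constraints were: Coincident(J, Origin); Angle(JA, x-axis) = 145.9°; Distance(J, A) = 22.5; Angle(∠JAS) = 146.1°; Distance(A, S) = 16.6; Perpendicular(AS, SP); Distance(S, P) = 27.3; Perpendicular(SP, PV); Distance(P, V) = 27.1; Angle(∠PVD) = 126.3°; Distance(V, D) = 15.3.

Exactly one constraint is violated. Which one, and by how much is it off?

Distance(V, D) = 15.3 — off by 7.10.

J = (0.00, 0.00) ✓; JA at 145.9° ✓; |JA| = 22.50 ✓; ∠JAS = 146.1° ✓; |AS| = 16.60 ✓; ∠(AS, SP) = 90.00° ✓; |SP| = 27.30 ✓; ∠(SP, PV) = 90.00° ✓; |PV| = 27.10 ✓; ∠PVD = 126.3° ✓; |VD| = 8.200 ✗.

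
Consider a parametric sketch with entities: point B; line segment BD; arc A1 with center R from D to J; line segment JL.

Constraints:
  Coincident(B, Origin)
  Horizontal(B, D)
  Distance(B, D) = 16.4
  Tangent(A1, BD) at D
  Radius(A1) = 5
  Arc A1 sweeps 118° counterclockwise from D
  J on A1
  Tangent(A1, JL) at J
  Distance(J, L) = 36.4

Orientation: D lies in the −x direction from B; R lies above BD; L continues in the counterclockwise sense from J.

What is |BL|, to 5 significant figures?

49.036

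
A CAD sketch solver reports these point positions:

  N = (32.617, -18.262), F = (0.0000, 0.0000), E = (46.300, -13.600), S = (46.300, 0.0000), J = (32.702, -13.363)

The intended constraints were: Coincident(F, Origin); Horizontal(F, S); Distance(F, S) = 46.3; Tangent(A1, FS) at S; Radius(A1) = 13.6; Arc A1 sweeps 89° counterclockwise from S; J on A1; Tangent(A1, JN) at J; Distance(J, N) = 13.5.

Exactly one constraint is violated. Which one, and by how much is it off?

Distance(J, N) = 13.5 — off by 8.60.

F = (0.00, 0.00) ✓; F.y = 0.00, S.y = 0.00 ✓; |FS| = 46.30 ✓; ∠(ES, SF) = 90.00° ✓; |ES| = 13.60 ✓; bearing(E→J) − bearing(E→S) = 89.00° ✓; |EJ| = 13.60 ✓; ∠(EJ, JN) = 90.00° ✓; |JN| = 4.900 ✗.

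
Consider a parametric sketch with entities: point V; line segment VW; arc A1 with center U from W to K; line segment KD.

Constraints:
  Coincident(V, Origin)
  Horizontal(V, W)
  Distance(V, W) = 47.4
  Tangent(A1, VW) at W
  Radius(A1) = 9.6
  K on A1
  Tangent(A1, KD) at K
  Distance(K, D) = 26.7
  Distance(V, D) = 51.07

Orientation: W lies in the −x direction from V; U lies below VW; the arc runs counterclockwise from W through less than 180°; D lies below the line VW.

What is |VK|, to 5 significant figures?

56.804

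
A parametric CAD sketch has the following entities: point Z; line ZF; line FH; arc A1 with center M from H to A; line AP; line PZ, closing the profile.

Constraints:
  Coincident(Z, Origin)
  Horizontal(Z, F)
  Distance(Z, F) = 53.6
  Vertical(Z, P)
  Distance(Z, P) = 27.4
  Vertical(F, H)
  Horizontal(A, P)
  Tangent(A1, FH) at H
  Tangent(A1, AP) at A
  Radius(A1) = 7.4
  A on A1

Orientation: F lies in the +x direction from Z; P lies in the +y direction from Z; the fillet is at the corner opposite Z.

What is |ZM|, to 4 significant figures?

50.34

Z and P share the same x with |ZP| = 27.4 and P on the +y side, so P = (0.000, 27.40). The virtual corner opposite Z is at (53.60, 27.40). A1 meets FH tangentially, so MH is at right angles to FH and since A1 is tangent to AP there, MA ⟂ AP, with radius 7.4, so the center M sits 7.4 in from both sides at M = (46.20, 20.00). Then |ZM| = |M − Z| = 50.34.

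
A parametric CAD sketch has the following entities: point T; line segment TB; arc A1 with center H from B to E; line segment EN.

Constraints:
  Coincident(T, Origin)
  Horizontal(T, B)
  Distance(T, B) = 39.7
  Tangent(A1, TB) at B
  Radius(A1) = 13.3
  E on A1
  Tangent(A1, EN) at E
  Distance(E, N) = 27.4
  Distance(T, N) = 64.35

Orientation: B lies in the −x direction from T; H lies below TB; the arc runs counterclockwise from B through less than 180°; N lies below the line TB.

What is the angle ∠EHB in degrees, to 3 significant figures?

99.5°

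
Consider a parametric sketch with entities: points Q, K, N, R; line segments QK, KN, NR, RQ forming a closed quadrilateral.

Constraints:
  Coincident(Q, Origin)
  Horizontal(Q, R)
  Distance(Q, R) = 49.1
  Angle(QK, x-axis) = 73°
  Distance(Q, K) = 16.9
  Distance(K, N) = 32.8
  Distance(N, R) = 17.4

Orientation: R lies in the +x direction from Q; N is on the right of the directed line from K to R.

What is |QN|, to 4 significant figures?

31.99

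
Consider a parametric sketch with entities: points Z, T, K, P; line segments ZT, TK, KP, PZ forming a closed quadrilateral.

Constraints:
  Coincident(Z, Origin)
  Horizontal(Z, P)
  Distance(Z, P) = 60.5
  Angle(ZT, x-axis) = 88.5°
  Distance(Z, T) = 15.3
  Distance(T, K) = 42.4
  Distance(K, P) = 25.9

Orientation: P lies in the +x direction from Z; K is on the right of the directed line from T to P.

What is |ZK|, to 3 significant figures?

36.7

Z is at the origin; Z and P share the same y with |ZP| = 60.5 and P in +x, so P = (60.5, 0). ZT runs at 88.5° with |ZT| = 15.3, so T = (0.401, 15.3). K is determined by |TK| = 42.4 and |KP| = 25.9 together: it lies at the intersection of circle(T, 42.4) and circle(P, 25.9). With |TP| = 62.0, the foot of the radical line on TP is 40.1 from T and the perpendicular offset is √(42.4² − 40.1²) = 13.8. Taking the right-of-TP solution: K = (35.9, -7.96).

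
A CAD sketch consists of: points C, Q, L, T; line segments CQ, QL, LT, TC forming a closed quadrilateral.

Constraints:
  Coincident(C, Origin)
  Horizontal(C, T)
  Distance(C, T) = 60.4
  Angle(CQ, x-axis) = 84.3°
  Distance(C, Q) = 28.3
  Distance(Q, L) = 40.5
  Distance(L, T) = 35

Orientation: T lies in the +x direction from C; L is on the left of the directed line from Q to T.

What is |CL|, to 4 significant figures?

52.92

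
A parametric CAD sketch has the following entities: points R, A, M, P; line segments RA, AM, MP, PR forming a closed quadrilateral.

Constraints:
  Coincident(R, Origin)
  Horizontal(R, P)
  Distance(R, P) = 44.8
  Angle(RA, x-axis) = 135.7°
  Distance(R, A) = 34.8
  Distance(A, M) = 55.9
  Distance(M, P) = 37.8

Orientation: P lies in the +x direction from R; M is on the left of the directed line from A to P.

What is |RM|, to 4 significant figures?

45.94

Checks: |AM| = 55.90 ✓; |MP| = 37.80 ✓.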